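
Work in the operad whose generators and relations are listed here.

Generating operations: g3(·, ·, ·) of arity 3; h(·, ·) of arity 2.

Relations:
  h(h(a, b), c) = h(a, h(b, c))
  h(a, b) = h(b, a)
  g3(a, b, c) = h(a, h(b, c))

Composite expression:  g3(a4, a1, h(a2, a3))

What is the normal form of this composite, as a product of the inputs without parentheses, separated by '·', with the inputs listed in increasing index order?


Shape and order are irrelevant to g3; the a-input set decides.
h(a2, a3) unparenthesizes to a2 · a3
g3(a4, a1, h(a2, a3)) unparenthesizes to a4 · a1 · a2 · a3
the factors in increasing index order: a1 · a2 · a3 · a4

a1 · a2 · a3 · a4


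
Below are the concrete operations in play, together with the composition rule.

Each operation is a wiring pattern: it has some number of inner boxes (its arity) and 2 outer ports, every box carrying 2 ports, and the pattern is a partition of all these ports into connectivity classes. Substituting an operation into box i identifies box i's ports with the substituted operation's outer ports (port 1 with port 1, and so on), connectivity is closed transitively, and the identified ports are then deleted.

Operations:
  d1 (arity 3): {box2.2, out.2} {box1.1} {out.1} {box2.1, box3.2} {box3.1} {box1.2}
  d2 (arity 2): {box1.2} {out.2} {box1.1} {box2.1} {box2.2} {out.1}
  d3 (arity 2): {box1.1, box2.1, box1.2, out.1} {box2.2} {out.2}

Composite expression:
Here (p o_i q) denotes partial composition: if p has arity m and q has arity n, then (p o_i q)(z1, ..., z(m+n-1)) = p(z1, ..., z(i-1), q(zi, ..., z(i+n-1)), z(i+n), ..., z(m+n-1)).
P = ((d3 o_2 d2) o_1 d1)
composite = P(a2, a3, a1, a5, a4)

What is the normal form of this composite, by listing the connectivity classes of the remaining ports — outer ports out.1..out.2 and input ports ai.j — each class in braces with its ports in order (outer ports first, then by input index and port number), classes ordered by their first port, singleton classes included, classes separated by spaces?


Reachability decides: close wires over d3-identified ports.
after d1, the pattern on (a2, a3, a1) reads {out.1} {out.2, a3.2} {a1.1} {a1.2, a3.1} {a2.1} {a2.2} (out.j = its outer ports)
after d2, the pattern on (a5, a4) reads {out.1} {out.2} {a4.1} {a4.2} {a5.1} {a5.2} (out.j = its outer ports)
after d3, the pattern on (a2, a3, a1, a5, a4) reads {out.1, a3.2} {out.2} {a1.1} {a1.2, a3.1} {a2.1} {a2.2} {a4.1} {a4.2} {a5.1} {a5.2} (out.j = its outer ports)

{out.1, a3.2} {out.2} {a1.1} {a1.2, a3.1} {a2.1} {a2.2} {a4.1} {a4.2} {a5.1} {a5.2}


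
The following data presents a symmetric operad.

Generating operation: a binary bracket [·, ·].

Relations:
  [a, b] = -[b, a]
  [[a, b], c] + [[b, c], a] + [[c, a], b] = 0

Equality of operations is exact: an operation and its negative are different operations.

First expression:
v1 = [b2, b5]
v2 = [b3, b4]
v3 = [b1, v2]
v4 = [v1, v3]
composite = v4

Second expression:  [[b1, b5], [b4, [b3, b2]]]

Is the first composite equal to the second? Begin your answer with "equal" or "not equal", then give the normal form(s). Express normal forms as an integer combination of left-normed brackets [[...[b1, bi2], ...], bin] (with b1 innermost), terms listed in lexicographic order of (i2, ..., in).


The first expression, normalized: -[[[[b1, b3], b4], b2], b5] + [[[[b1, b3], b4], b5], b2] + [[[[b1, b4], b3], b2], b5] - [[[[b1, b4], b3], b5], b2]
The second expression, normalized: [[[[b1, b5], b2], b3], b4] - [[[[b1, b5], b3], b2], b4] - [[[[b1, b5], b4], b2], b3] + [[[[b1, b5], b4], b3], b2]
The normal forms differ: not equal.

not equal; first: -[[[[b1, b3], b4], b2], b5] + [[[[b1, b3], b4], b5], b2] + [[[[b1, b4], b3], b2], b5] - [[[[b1, b4], b3], b5], b2]; second: [[[[b1, b5], b2], b3], b4] - [[[[b1, b5], b3], b2], b4] - [[[[b1, b5], b4], b2], b3] + [[[[b1, b5], b4], b3], b2]


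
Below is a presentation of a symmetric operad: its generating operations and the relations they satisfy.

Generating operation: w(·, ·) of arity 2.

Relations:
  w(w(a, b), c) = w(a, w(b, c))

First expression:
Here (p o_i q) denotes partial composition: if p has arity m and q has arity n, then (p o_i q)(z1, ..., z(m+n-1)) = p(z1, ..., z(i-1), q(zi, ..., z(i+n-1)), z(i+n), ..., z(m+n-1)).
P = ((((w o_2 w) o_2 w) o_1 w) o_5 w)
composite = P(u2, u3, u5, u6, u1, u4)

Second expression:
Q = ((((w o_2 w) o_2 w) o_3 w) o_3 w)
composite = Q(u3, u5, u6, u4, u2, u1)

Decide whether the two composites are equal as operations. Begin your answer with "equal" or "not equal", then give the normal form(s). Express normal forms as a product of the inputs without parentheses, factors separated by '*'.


not equal; the first gives u2 * u3 * u5 * u6 * u1 * u4 and the second u3 * u5 * u6 * u4 * u2 * u1


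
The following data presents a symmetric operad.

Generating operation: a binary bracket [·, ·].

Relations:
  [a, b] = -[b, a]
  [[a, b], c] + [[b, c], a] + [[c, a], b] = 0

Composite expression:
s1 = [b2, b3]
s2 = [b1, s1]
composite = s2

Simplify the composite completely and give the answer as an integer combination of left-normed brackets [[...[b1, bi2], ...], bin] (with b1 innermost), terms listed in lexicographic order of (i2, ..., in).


[[b1, b2], b3] - [[b1, b3], b2]

Left-normed coefficients sit on the b1-initial expansion words.
Composite bracket: [b1, [b2, b3]]
Each bracket splits as ab - ba, giving 4 signed words (2^2 = 4).
The b1-initial words carry the normal form:
  from b1b2b3, sign +1: term +[[b1, b2], b3]
  from b1b3b2, sign -1: term -[[b1, b3], b2]


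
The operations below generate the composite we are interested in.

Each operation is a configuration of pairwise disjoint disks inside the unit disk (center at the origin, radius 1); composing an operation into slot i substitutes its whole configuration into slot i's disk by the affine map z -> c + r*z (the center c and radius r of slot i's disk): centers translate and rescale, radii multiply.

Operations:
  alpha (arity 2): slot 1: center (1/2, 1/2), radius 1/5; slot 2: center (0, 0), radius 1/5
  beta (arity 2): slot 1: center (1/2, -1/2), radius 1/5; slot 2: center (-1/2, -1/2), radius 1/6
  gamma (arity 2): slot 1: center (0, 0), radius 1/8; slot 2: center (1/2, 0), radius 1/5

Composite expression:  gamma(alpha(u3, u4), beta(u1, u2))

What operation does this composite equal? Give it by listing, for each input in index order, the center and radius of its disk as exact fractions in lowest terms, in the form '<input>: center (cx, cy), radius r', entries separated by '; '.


u1: center (3/5, -1/10), radius 1/25; u2: center (2/5, -1/10), radius 1/30; u3: center (1/16, 1/16), radius 1/40; u4: center (0, 0), radius 1/40


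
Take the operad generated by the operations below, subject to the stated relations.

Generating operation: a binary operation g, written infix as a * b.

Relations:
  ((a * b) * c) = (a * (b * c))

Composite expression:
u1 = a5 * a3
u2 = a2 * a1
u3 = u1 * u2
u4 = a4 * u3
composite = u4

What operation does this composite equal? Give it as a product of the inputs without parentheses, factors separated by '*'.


a4 * a5 * a3 * a2 * a1


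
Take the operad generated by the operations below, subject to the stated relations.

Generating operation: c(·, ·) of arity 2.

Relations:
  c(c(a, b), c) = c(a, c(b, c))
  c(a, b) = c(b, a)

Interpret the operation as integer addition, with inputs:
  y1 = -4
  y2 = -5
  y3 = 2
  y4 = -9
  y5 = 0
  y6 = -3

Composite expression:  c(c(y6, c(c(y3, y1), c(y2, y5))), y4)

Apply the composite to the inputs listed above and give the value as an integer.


-19


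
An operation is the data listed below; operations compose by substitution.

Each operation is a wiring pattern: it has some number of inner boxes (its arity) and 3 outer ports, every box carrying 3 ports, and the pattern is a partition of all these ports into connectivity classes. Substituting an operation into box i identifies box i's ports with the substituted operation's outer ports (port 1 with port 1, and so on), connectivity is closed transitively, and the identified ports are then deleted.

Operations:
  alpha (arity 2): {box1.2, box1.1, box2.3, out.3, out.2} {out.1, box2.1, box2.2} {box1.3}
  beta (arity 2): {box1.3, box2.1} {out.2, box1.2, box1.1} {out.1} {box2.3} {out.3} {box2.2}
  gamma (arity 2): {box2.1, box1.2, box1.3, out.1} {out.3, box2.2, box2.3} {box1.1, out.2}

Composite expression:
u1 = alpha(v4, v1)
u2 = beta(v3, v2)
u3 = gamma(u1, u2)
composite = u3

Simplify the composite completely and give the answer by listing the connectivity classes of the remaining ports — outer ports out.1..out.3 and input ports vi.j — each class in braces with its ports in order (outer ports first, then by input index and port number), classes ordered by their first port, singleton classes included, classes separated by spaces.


{out.1, v1.3, v4.1, v4.2} {out.2, v1.1, v1.2} {out.3, v3.1, v3.2} {v2.1, v3.3} {v2.2} {v2.3} {v4.3}

Two ports join when wires chain via gamma-identified ports.
the subtree at alpha composes to {out.1, v1.1, v1.2} {out.2, out.3, v1.3, v4.1, v4.2} {v4.3} on (v4, v1); out.j = own outer ports
the subtree at beta composes to {out.1} {out.2, v3.1, v3.2} {out.3} {v2.1, v3.3} {v2.2} {v2.3} on (v3, v2); out.j = own outer ports
the subtree at gamma composes to {out.1, v1.3, v4.1, v4.2} {out.2, v1.1, v1.2} {out.3, v3.1, v3.2} {v2.1, v3.3} {v2.2} {v2.3} {v4.3} on (v4, v1, v3, v2); out.j = own outer ports


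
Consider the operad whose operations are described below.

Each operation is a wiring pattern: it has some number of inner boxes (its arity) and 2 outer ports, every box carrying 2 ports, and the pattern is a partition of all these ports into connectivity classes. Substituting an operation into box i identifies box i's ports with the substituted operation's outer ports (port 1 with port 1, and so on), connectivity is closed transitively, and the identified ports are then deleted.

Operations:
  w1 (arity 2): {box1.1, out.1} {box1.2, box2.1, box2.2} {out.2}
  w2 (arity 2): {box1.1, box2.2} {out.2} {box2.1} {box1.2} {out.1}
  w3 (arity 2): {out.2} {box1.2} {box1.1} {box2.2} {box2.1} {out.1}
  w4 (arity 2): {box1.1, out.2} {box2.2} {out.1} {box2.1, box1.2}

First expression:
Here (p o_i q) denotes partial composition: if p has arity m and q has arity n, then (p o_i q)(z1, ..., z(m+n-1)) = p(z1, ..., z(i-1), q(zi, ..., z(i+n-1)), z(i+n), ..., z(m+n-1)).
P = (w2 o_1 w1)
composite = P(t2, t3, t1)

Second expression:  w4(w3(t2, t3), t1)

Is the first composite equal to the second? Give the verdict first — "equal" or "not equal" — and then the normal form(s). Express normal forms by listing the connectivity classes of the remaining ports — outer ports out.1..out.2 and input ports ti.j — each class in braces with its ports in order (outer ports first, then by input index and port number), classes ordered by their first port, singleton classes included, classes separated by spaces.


The first expression reduces to {out.1} {out.2} {t1.1} {t1.2, t2.1} {t2.2, t3.1, t3.2}
The second expression reduces to {out.1} {out.2} {t1.1} {t1.2} {t2.1} {t2.2} {t3.1} {t3.2}
No match — not equal.

not equal; the first gives {out.1} {out.2} {t1.1} {t1.2, t2.1} {t2.2, t3.1, t3.2} and the second {out.1} {out.2} {t1.1} {t1.2} {t2.1} {t2.2} {t3.1} {t3.2}


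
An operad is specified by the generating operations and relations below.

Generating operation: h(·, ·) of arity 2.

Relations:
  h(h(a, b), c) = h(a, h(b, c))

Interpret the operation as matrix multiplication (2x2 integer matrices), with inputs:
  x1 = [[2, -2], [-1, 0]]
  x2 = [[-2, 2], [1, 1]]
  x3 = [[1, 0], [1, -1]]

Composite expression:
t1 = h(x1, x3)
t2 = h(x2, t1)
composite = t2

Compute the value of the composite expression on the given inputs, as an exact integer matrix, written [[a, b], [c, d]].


[[-2, -4], [-1, 2]]


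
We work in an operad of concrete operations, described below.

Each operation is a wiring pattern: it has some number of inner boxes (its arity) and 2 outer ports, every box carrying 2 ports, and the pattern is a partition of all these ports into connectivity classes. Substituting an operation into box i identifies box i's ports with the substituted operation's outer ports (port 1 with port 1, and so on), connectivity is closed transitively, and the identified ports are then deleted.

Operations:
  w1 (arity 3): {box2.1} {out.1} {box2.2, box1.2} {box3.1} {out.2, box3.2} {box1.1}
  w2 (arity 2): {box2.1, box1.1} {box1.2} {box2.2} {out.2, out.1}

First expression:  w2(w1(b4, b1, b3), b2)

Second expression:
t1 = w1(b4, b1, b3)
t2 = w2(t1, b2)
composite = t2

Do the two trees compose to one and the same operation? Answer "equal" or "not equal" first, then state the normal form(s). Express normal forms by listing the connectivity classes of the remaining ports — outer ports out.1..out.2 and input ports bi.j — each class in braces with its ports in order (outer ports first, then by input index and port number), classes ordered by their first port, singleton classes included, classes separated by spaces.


equal; both compose to {out.1, out.2} {b1.1} {b1.2, b4.2} {b2.1} {b2.2} {b3.1} {b3.2} {b4.1}

The first composite normalizes to {out.1, out.2} {b1.1} {b1.2, b4.2} {b2.1} {b2.2} {b3.1} {b3.2} {b4.1}
The second composite normalizes to {out.1, out.2} {b1.1} {b1.2, b4.2} {b2.1} {b2.2} {b3.1} {b3.2} {b4.1}
Same normal form: equal.


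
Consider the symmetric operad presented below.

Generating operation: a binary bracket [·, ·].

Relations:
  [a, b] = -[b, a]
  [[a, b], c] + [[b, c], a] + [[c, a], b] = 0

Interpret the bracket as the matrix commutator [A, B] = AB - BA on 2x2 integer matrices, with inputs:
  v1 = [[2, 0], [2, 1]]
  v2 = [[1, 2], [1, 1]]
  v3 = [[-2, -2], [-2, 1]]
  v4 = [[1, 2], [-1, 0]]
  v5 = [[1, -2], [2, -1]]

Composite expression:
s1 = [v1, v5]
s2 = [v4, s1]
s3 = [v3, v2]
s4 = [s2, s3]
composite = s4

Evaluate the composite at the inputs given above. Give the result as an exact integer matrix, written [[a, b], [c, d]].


[v1, v5] = [[4, -2], [2, -4]]
[v4, [v1, v5]] = [[2, -18], [-10, -2]]
[v3, v2] = [[2, -6], [3, -2]]
[[v4, [v1, v5]], [v3, v2]] = [[-114, 48], [-52, 114]]

[[-114, 48], [-52, 114]]


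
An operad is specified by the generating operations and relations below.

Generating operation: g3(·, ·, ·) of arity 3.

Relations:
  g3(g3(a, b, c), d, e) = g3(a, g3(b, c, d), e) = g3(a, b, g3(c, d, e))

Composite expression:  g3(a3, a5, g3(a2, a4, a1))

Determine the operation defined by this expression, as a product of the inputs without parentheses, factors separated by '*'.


a3 * a5 * a2 * a4 * a1

Key point: g3 is associative — brackets drop, the a-order remains.
g3(a2, a4, a1) flattens to a2 * a4 * a1
g3(a3, a5, g3(a2, a4, a1)) flattens to a3 * a5 * a2 * a4 * a1


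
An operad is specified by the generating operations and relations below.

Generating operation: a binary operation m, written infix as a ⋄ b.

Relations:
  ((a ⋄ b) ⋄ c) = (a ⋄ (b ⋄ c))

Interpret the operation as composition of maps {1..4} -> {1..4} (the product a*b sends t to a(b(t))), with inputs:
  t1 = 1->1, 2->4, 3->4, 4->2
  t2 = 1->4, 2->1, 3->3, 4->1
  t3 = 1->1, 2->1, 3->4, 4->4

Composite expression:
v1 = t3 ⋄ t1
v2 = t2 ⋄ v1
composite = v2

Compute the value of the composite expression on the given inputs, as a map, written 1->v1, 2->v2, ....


1->4, 2->1, 3->1, 4->4

(t3 ⋄ t1) = 1->1, 2->4, 3->4, 4->1
(t2 ⋄ (t3 ⋄ t1)) = 1->4, 2->1, 3->1, 4->4


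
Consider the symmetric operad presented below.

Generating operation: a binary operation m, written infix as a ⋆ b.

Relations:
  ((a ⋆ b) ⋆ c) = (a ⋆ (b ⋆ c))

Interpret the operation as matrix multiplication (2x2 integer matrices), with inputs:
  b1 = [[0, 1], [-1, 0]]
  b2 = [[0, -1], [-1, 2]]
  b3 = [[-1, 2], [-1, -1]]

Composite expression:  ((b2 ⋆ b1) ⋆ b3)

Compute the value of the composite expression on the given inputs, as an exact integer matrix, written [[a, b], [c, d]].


[[-1, 2], [3, -3]]


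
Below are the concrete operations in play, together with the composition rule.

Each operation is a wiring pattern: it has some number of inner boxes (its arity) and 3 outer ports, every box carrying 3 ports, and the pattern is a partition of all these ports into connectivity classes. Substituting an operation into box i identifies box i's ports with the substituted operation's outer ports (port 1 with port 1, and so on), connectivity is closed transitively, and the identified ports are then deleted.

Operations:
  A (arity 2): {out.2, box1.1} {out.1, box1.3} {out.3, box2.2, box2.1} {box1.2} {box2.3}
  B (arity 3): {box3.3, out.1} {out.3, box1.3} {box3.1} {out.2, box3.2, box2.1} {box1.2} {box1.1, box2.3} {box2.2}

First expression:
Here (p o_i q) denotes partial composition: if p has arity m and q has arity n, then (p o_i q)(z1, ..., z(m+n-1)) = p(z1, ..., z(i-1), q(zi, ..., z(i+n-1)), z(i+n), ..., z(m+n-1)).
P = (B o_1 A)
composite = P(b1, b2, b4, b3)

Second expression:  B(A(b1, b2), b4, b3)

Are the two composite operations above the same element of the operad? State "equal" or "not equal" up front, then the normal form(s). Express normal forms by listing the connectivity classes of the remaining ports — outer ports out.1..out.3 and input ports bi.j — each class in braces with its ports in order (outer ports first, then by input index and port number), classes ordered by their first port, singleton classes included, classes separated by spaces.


The first expression reduces to {out.1, b3.3} {out.2, b3.2, b4.1} {out.3, b2.1, b2.2} {b1.1} {b1.2} {b1.3, b4.3} {b2.3} {b3.1} {b4.2}
The second expression reduces to {out.1, b3.3} {out.2, b3.2, b4.1} {out.3, b2.1, b2.2} {b1.1} {b1.2} {b1.3, b4.3} {b2.3} {b3.1} {b4.2}
One common form — equal.

equal; both compose to {out.1, b3.3} {out.2, b3.2, b4.1} {out.3, b2.1, b2.2} {b1.1} {b1.2} {b1.3, b4.3} {b2.3} {b3.1} {b4.2}


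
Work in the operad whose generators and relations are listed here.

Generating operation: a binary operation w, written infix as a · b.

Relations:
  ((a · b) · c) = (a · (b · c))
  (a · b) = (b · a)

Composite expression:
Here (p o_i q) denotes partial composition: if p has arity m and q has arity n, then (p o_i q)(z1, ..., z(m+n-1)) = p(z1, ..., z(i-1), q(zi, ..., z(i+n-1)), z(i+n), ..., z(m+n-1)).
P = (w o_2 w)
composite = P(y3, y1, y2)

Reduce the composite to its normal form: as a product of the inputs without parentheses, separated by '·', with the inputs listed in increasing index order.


y1 · y2 · y3

Any arrangement under w is one operation, so sort the y-inputs.
(y1 · y2) collapses to y1 · y2
(y3 · (y1 · y2)) collapses to y3 · y1 · y2
rearranged into index order: y1 · y2 · y3


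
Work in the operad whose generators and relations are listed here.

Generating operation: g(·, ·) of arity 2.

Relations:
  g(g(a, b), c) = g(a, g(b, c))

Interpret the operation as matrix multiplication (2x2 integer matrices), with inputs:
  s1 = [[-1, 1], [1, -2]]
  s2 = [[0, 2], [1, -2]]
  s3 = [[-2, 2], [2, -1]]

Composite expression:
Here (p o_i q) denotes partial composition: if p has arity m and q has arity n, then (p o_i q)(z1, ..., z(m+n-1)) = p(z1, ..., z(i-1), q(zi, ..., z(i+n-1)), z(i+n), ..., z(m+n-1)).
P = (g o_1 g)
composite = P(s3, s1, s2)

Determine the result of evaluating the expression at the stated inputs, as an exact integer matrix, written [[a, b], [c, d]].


g(s3, s1) = [[4, -6], [-3, 4]]
g(g(s3, s1), s2) = [[-6, 20], [4, -14]]

[[-6, 20], [4, -14]]


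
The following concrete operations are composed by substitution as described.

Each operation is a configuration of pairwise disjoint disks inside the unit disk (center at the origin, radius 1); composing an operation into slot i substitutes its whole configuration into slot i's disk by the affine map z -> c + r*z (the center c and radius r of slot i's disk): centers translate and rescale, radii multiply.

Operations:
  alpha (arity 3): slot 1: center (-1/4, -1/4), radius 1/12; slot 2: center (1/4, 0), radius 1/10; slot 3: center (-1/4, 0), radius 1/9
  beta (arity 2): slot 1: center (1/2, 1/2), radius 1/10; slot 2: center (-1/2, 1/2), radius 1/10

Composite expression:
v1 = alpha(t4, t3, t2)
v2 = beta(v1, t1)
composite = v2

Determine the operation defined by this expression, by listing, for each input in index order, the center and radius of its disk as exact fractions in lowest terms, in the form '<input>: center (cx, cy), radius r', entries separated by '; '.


t1: center (-1/2, 1/2), radius 1/10; t2: center (19/40, 1/2), radius 1/90; t3: center (21/40, 1/2), radius 1/100; t4: center (19/40, 19/40), radius 1/120

Affine substitution under beta: radii multiply and t-centers shift.
t4: after 2 affine steps, its disk has center (19/40, 19/40), radius 1/120
t3: after 2 affine steps, its disk has center (21/40, 1/2), radius 1/100
t2: after 2 affine steps, its disk has center (19/40, 1/2), radius 1/90
t1: after 1 affine step, its disk has center (-1/2, 1/2), radius 1/10


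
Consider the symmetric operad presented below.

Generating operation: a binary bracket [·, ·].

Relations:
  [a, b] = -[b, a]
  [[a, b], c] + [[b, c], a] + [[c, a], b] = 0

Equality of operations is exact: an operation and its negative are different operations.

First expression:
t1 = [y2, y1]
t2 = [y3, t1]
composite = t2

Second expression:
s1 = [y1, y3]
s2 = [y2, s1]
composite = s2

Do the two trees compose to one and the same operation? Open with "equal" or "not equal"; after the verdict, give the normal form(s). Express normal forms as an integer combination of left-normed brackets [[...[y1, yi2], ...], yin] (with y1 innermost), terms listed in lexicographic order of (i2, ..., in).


not equal — first [[y1, y2], y3], second -[[y1, y3], y2]

The first expression, normalized: [[y1, y2], y3]
The second expression, normalized: -[[y1, y3], y2]
Different reductions; not equal.


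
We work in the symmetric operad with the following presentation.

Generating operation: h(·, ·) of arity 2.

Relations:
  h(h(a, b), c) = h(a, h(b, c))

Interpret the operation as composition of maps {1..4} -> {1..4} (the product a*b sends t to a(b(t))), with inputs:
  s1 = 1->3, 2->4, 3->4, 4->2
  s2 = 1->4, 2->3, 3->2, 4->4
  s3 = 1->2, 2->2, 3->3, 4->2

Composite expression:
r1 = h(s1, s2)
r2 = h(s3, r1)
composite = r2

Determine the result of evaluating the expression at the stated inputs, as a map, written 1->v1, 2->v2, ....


h(s1, s2) = 1->2, 2->4, 3->4, 4->2
h(s3, h(s1, s2)) = 1->2, 2->2, 3->2, 4->2

1->2, 2->2, 3->2, 4->2


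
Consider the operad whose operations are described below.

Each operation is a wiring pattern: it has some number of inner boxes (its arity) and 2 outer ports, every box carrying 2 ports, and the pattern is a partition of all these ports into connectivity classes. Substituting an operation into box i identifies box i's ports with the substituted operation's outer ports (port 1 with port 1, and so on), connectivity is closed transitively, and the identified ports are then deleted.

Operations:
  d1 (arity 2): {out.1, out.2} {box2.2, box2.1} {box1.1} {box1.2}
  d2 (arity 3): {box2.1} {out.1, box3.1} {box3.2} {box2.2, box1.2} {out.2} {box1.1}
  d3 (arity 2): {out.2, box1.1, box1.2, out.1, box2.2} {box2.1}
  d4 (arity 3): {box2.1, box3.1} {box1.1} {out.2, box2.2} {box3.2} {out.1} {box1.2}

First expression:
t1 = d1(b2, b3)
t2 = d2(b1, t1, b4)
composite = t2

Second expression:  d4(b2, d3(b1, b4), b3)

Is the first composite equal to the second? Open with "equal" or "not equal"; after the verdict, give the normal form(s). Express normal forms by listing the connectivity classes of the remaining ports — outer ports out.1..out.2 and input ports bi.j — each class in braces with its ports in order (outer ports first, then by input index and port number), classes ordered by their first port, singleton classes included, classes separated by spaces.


not equal; the first gives {out.1, b4.1} {out.2} {b1.1} {b1.2} {b2.1} {b2.2} {b3.1, b3.2} {b4.2} and the second {out.1} {out.2, b1.1, b1.2, b3.1, b4.2} {b2.1} {b2.2} {b3.2} {b4.1}

The first expression reduces to {out.1, b4.1} {out.2} {b1.1} {b1.2} {b2.1} {b2.2} {b3.1, b3.2} {b4.2}
The second expression reduces to {out.1} {out.2, b1.1, b1.2, b3.1, b4.2} {b2.1} {b2.2} {b3.2} {b4.1}
They disagree, so not equal.


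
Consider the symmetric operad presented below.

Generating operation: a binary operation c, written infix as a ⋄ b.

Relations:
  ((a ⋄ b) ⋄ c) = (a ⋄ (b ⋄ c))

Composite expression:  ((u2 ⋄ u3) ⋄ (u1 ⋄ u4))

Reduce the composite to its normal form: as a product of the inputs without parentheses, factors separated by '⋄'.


Under associativity of c, the answer is the u's in reading order.
(u2 ⋄ u3) collapses to u2 ⋄ u3
(u1 ⋄ u4) collapses to u1 ⋄ u4
((u2 ⋄ u3) ⋄ (u1 ⋄ u4)) collapses to u2 ⋄ u3 ⋄ u1 ⋄ u4

u2 ⋄ u3 ⋄ u1 ⋄ u4


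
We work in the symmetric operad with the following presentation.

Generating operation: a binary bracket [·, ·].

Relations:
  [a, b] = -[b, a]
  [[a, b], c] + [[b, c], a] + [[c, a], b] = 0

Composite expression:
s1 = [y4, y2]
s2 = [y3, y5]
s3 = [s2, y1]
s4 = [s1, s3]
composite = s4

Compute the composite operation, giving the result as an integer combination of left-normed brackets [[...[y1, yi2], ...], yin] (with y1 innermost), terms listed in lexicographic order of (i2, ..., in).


Skip Jacobi rewriting: expand, keep y1-initial words, read off terms.
Composite bracket: [[y4, y2], [[y3, y5], y1]]
The bracket unfolds into 16 signed words via [a, b] = ab - ba (2^4 = 16).
Coefficients come from the y1-initial words:
  the word y1y3y5y2y4 carries sign -1 and contributes -[[[[y1, y3], y5], y2], y4]
  the word y1y3y5y4y2 carries sign +1 and contributes +[[[[y1, y3], y5], y4], y2]
  the word y1y5y3y2y4 carries sign +1 and contributes +[[[[y1, y5], y3], y2], y4]
  the word y1y5y3y4y2 carries sign -1 and contributes -[[[[y1, y5], y3], y4], y2]

-[[[[y1, y3], y5], y2], y4] + [[[[y1, y3], y5], y4], y2] + [[[[y1, y5], y3], y2], y4] - [[[[y1, y5], y3], y4], y2]


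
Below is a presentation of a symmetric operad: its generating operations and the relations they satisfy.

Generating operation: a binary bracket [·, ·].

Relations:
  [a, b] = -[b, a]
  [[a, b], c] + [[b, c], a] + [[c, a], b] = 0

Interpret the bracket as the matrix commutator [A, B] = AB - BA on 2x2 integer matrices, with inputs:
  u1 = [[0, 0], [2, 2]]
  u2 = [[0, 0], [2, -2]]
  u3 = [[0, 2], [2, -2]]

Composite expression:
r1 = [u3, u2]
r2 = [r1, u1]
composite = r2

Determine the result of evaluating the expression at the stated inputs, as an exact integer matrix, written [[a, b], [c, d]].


[u3, u2] = [[4, -4], [0, -4]]
[[u3, u2], u1] = [[-8, -8], [-16, 8]]

[[-8, -8], [-16, 8]]


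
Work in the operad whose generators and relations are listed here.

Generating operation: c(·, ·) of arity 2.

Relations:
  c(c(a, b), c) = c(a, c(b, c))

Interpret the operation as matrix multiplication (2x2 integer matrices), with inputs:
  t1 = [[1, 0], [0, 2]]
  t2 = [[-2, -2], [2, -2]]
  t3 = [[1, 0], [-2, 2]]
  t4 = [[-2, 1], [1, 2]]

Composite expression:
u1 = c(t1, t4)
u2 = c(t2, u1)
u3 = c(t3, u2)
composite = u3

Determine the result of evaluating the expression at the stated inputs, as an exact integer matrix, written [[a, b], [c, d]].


[[0, -10], [-16, 8]]

c(t1, t4) = [[-2, 1], [2, 4]]
c(t2, c(t1, t4)) = [[0, -10], [-8, -6]]
c(t3, c(t2, c(t1, t4))) = [[0, -10], [-16, 8]]


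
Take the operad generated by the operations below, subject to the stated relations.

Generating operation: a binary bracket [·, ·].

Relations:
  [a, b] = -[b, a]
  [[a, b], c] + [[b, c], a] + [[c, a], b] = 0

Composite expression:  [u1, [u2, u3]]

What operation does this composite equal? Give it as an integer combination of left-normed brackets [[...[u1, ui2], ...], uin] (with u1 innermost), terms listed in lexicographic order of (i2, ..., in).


[[u1, u2], u3] - [[u1, u3], u2]

Expand each bracket as ab - ba; the u1-initial words give the coefficients.
Composite bracket: [u1, [u2, u3]]
Applying ab - ba throughout gives 4 signed words (2^2 = 4).
Only words starting with u1 matter:
  sign of u1u2u3 is +1, so it contributes +[[u1, u2], u3]
  sign of u1u3u2 is -1, so it contributes -[[u1, u3], u2]


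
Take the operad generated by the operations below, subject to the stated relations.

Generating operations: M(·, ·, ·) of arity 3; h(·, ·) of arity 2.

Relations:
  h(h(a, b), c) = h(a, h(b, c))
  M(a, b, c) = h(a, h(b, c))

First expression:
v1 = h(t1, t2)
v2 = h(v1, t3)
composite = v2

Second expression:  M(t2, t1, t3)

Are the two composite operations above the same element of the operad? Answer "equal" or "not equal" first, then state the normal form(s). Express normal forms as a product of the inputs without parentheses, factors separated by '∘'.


not equal: they reduce to t1 ∘ t2 ∘ t3 and t2 ∘ t1 ∘ t3

Normal form of the first expression: t1 ∘ t2 ∘ t3
Normal form of the second expression: t2 ∘ t1 ∘ t3
They disagree, so not equal.


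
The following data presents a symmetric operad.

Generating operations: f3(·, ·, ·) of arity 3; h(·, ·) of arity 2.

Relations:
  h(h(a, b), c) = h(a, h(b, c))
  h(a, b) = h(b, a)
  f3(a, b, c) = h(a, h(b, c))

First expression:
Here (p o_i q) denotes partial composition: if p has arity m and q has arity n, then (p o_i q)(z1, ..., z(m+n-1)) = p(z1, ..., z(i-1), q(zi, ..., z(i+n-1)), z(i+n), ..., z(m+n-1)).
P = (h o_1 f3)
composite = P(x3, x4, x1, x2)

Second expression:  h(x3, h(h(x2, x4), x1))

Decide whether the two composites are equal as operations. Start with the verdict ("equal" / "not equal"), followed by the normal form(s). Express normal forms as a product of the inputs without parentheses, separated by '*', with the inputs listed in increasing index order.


equal — both sides give x1 * x2 * x3 * x4

Reducing the first expression gives x1 * x2 * x3 * x4
Reducing the second expression gives x1 * x2 * x3 * x4
Same normal form: equal.


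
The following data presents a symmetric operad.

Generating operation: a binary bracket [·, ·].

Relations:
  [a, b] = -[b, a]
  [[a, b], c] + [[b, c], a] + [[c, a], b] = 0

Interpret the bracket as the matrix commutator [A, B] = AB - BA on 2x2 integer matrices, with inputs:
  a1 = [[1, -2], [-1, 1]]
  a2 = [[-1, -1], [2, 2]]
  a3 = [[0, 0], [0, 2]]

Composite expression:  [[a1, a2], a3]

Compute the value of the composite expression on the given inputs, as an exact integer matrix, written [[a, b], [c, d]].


[a1, a2] = [[-5, -6], [3, 5]]
[[a1, a2], a3] = [[0, -12], [-6, 0]]

[[0, -12], [-6, 0]]


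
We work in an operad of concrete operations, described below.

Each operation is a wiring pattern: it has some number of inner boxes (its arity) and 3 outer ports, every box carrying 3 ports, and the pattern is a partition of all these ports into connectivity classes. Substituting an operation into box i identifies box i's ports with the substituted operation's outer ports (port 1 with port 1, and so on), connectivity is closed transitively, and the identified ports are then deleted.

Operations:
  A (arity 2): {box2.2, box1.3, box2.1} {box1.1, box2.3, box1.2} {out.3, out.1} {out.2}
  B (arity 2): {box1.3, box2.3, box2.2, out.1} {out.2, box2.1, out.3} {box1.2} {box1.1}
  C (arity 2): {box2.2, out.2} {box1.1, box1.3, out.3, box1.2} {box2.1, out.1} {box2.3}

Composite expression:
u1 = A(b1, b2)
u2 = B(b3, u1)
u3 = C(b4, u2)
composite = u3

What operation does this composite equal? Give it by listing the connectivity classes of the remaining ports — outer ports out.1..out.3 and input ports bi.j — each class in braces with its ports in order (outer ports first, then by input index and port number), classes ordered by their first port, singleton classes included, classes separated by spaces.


{out.1, out.2, b3.3} {out.3, b4.1, b4.2, b4.3} {b1.1, b1.2, b2.3} {b1.3, b2.1, b2.2} {b3.1} {b3.2}

Reachability decides: close wires over C-identified ports.
stage A: inputs (b1, b2), connectivity {out.1, out.3} {out.2} {b1.1, b1.2, b2.3} {b1.3, b2.1, b2.2}, out.j its boundary
stage B: inputs (b3, b1, b2), connectivity {out.1, out.2, out.3, b3.3} {b1.1, b1.2, b2.3} {b1.3, b2.1, b2.2} {b3.1} {b3.2}, out.j its boundary
stage C: inputs (b4, b3, b1, b2), connectivity {out.1, out.2, b3.3} {out.3, b4.1, b4.2, b4.3} {b1.1, b1.2, b2.3} {b1.3, b2.1, b2.2} {b3.1} {b3.2}, out.j its boundary


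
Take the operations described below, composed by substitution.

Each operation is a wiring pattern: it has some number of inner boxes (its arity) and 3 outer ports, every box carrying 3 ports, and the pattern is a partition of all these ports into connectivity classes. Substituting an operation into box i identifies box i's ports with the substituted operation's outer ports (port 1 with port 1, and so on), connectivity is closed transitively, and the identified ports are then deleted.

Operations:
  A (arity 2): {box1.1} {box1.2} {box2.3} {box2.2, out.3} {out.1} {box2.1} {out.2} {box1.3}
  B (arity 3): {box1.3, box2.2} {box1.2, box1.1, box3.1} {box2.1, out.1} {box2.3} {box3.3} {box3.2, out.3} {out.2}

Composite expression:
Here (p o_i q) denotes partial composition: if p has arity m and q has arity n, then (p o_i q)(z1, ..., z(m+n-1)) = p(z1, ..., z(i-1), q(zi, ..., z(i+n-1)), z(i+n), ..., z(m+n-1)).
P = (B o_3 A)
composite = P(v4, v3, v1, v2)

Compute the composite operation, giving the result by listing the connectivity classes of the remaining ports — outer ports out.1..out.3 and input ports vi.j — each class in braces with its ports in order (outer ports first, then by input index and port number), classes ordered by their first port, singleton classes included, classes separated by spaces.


Treat the ports identified at B as solder joints: merge, then drop.
after A, the pattern on (v1, v2) reads {out.1} {out.2} {out.3, v2.2} {v1.1} {v1.2} {v1.3} {v2.1} {v2.3} (out.j = its outer ports)
after B, the pattern on (v4, v3, v1, v2) reads {out.1, v3.1} {out.2} {out.3} {v1.1} {v1.2} {v1.3} {v2.1} {v2.2} {v2.3} {v3.2, v4.3} {v3.3} {v4.1, v4.2} (out.j = its outer ports)

{out.1, v3.1} {out.2} {out.3} {v1.1} {v1.2} {v1.3} {v2.1} {v2.2} {v2.3} {v3.2, v4.3} {v3.3} {v4.1, v4.2}


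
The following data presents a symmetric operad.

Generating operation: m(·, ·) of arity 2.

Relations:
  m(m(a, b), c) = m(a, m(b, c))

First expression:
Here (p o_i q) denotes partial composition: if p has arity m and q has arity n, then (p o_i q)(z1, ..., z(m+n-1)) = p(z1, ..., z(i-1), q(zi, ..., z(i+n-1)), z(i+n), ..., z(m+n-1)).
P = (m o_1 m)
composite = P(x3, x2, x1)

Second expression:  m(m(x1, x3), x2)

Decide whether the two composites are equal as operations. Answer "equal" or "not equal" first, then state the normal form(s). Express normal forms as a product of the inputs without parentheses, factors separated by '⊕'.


The first expression, normalized: x3 ⊕ x2 ⊕ x1
The second expression, normalized: x1 ⊕ x3 ⊕ x2
Different reductions; not equal.

not equal; first: x3 ⊕ x2 ⊕ x1; second: x1 ⊕ x3 ⊕ x2


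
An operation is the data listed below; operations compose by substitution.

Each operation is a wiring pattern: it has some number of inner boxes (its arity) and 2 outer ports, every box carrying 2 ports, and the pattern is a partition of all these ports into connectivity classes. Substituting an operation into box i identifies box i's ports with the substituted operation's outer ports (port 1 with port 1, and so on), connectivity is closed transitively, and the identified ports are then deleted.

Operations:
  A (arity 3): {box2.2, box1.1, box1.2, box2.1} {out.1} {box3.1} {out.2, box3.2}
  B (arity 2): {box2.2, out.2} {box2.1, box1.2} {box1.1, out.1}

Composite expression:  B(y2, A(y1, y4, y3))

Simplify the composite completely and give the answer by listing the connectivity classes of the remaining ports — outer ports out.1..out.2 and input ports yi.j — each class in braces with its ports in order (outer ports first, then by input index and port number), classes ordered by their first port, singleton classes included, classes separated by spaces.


{out.1, y2.1} {out.2, y3.2} {y1.1, y1.2, y4.1, y4.2} {y2.2} {y3.1}


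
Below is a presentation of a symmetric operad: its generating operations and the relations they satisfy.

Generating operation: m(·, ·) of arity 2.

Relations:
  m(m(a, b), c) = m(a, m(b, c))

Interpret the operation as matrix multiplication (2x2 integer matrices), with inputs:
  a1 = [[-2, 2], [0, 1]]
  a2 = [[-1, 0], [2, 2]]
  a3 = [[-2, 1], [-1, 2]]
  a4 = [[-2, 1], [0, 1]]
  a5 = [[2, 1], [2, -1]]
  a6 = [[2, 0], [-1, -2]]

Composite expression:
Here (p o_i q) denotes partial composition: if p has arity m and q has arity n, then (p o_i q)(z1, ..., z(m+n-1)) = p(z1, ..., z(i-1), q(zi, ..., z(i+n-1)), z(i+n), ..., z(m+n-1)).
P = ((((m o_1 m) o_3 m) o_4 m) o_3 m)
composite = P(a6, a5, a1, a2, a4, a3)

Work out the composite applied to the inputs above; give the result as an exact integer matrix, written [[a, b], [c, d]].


[[64, 40], [-80, -44]]


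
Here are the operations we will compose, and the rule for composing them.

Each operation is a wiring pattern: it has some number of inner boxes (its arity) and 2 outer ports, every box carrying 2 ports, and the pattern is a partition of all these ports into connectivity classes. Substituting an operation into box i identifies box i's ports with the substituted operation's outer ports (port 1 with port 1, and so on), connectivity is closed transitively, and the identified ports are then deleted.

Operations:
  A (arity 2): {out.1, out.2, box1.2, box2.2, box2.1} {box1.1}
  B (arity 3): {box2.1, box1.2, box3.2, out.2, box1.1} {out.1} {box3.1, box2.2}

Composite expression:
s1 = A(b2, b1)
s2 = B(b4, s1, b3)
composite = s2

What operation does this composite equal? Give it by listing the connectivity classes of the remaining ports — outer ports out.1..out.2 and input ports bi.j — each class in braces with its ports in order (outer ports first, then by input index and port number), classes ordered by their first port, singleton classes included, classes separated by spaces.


{out.1} {out.2, b1.1, b1.2, b2.2, b3.1, b3.2, b4.1, b4.2} {b2.1}

Reachability decides: close wires over B-identified ports.
after A, the pattern on (b2, b1) reads {out.1, out.2, b1.1, b1.2, b2.2} {b2.1} (out.j = its outer ports)
after B, the pattern on (b4, b2, b1, b3) reads {out.1} {out.2, b1.1, b1.2, b2.2, b3.1, b3.2, b4.1, b4.2} {b2.1} (out.j = its outer ports)


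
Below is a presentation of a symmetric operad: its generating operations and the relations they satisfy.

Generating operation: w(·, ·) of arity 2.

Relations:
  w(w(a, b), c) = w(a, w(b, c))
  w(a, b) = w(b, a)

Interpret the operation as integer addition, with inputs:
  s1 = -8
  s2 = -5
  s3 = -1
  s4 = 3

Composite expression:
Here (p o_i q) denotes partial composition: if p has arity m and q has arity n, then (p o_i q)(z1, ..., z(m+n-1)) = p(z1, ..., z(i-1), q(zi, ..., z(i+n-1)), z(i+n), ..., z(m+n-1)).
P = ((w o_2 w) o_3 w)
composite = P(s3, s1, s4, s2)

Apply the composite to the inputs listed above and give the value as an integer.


w(s4, s2) = -2
w(s1, w(s4, s2)) = -10
w(s3, w(s1, w(s4, s2))) = -11

-11


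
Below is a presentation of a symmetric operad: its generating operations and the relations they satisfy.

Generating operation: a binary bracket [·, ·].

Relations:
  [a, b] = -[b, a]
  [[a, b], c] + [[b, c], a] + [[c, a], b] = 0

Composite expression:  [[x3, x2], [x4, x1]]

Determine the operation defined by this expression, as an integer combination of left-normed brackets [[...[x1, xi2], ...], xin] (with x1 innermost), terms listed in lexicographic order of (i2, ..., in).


Skip Jacobi rewriting: expand, keep x1-initial words, read off terms.
Composite bracket: [[x3, x2], [x4, x1]]
Under [a, b] = ab - ba we get 8 signed associative words (2^3 = 8).
Coefficients come from the x1-initial words:
  x1x4x2x3 appears with sign -1, giving the term -[[[x1, x4], x2], x3]
  x1x4x3x2 appears with sign +1, giving the term +[[[x1, x4], x3], x2]

-[[[x1, x4], x2], x3] + [[[x1, x4], x3], x2]


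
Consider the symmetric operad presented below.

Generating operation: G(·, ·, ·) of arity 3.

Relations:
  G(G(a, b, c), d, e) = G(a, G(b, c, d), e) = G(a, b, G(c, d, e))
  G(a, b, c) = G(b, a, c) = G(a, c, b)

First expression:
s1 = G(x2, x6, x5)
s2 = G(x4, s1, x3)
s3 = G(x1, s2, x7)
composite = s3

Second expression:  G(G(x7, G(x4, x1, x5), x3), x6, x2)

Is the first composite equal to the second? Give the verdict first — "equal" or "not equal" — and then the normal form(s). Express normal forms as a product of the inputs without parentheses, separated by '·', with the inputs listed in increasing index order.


equal — both sides give x1 · x2 · x3 · x4 · x5 · x6 · x7

In normal form, the first expression is x1 · x2 · x3 · x4 · x5 · x6 · x7
In normal form, the second expression is x1 · x2 · x3 · x4 · x5 · x6 · x7
The normal forms match — equal.
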